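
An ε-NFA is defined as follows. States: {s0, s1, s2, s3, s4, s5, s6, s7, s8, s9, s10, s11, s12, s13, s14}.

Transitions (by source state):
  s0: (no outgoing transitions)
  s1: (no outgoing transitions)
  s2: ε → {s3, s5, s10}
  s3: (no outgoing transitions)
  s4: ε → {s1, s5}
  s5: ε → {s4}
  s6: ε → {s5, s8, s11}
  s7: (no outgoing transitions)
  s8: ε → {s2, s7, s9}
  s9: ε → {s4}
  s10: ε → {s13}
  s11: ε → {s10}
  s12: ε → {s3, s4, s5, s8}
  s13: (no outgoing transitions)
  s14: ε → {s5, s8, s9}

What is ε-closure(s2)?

Start with {s2}.
From s2 via ε: add s3, s5, s10.
From s5 via ε: add s4.
From s10 via ε: add s13.
From s4 via ε: add s1.
No new states can be added; the closed set is {s1, s2, s3, s4, s5, s10, s13}.

{s1, s2, s3, s4, s5, s10, s13}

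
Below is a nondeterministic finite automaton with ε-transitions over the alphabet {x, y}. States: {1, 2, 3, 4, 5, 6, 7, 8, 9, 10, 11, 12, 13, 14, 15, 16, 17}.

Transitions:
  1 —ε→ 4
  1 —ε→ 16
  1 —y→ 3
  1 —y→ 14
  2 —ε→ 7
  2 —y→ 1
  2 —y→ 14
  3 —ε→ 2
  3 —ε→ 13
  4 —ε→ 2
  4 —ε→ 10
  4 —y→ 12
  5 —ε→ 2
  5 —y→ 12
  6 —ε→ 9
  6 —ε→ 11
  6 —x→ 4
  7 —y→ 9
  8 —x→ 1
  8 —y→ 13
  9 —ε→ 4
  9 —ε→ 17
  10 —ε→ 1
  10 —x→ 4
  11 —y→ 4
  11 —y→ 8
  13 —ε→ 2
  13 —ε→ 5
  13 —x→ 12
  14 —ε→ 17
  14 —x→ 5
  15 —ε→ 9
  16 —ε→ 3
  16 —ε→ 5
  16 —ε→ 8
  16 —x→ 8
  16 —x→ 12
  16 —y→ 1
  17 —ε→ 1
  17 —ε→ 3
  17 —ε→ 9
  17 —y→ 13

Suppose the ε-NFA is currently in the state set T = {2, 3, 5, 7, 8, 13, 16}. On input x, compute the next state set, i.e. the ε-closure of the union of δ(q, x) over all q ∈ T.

{1, 2, 3, 4, 5, 7, 8, 10, 12, 13, 16}

8 on x → {1}.
13 on x → {12}.
16 on x → {8, 12}.
No x-transition from 2, 3, 5, 7.
Union after reading x: {1, 8, 12}.
Now take the ε-closure:
From 1 via ε: add 4, 16.
From 4 via ε: add 2, 10.
From 16 via ε: add 3, 5.
From 2 via ε: add 7.
From 3 via ε: add 13.
No new states can be added; the closed set is {1, 2, 3, 4, 5, 7, 8, 10, 12, 13, 16}.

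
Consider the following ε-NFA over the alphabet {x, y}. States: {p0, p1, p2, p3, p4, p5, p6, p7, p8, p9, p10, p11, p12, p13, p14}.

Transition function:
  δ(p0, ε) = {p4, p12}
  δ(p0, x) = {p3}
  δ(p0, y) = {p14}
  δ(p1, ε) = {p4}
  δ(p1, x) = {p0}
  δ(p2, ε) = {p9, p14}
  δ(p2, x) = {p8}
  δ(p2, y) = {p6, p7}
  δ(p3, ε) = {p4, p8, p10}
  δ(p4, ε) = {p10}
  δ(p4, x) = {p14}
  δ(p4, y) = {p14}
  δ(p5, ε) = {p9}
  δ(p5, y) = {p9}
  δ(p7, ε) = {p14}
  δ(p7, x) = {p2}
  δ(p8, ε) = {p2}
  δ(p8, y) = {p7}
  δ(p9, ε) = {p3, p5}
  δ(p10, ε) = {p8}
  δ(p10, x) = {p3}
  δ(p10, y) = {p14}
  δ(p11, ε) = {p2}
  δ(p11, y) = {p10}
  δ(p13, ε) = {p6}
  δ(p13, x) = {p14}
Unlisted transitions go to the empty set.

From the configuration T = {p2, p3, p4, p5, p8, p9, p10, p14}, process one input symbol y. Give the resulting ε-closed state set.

{p2, p3, p4, p5, p6, p7, p8, p9, p10, p14}

p2 on y → {p6, p7}.
p4 on y → {p14}.
p5 on y → {p9}.
p8 on y → {p7}.
p10 on y → {p14}.
No y-transition from p3, p9, p14.
Union after reading y: {p6, p7, p9, p14}.
Now take the ε-closure:
From p9 via ε: add p3, p5.
From p3 via ε: add p4, p8, p10.
From p8 via ε: add p2.
No new states can be added; the closed set is {p2, p3, p4, p5, p6, p7, p8, p9, p10, p14}.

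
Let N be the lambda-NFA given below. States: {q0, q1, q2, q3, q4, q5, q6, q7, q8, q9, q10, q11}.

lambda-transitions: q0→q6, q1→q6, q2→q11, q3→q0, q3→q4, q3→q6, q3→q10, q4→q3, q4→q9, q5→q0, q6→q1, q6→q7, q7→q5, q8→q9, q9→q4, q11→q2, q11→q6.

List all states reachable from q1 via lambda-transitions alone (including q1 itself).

{q0, q1, q5, q6, q7}

Start with {q1}.
From q1 via lambda: add q6.
From q6 via lambda: add q7.
From q7 via lambda: add q5.
From q5 via lambda: add q0.
No new states can be added; the closed set is {q0, q1, q5, q6, q7}.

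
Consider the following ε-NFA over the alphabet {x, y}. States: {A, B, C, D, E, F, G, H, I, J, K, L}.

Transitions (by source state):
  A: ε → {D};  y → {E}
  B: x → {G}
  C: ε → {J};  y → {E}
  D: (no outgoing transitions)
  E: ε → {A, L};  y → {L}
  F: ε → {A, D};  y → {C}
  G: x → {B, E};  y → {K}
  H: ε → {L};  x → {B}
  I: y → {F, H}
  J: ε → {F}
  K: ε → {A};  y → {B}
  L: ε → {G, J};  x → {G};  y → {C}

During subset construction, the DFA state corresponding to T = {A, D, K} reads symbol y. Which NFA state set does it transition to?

{A, B, D, E, F, G, J, L}

A on y → {E}.
K on y → {B}.
No y-transition from D.
Union after reading y: {B, E}.
Now take the ε-closure:
From E via ε: add A, L.
From A via ε: add D.
From L via ε: add G, J.
From J via ε: add F.
No new states can be added; the closed set is {A, B, D, E, F, G, J, L}.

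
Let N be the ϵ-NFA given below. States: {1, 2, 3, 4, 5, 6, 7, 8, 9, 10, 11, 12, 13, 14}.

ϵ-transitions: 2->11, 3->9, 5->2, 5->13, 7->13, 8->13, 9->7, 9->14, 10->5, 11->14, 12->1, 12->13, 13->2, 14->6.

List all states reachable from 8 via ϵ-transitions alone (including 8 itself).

Start with {8}.
From 8 via ϵ: add 13.
From 13 via ϵ: add 2.
From 2 via ϵ: add 11.
From 11 via ϵ: add 14.
From 14 via ϵ: add 6.
No new states can be added; the closed set is {2, 6, 8, 11, 13, 14}.

{2, 6, 8, 11, 13, 14}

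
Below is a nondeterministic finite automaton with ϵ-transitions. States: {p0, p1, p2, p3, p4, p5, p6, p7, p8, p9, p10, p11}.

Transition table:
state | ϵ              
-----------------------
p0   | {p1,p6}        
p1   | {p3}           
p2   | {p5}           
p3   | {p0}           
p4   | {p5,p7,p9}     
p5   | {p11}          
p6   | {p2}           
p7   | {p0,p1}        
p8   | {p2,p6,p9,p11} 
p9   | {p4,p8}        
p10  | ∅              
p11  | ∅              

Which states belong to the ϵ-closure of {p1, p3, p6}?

Start with {p1, p3, p6}.
From p3 via ϵ: add p0.
From p6 via ϵ: add p2.
From p2 via ϵ: add p5.
From p5 via ϵ: add p11.
No new states can be added; the closed set is {p0, p1, p2, p3, p5, p6, p11}.

{p0, p1, p2, p3, p5, p6, p11}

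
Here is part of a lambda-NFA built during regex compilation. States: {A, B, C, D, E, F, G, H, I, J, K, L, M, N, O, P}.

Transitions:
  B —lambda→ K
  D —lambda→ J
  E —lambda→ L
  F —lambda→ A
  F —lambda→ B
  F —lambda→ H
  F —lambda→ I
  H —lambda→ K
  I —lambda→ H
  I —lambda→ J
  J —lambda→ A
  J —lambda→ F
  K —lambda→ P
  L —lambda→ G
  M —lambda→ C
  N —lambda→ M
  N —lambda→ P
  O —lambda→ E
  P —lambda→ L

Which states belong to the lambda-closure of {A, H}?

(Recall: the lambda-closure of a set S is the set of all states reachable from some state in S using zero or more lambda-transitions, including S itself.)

{A, G, H, K, L, P}

Start with {A, H}.
From H via lambda: add K.
From K via lambda: add P.
From P via lambda: add L.
From L via lambda: add G.
No new states can be added; the closed set is {A, G, H, K, L, P}.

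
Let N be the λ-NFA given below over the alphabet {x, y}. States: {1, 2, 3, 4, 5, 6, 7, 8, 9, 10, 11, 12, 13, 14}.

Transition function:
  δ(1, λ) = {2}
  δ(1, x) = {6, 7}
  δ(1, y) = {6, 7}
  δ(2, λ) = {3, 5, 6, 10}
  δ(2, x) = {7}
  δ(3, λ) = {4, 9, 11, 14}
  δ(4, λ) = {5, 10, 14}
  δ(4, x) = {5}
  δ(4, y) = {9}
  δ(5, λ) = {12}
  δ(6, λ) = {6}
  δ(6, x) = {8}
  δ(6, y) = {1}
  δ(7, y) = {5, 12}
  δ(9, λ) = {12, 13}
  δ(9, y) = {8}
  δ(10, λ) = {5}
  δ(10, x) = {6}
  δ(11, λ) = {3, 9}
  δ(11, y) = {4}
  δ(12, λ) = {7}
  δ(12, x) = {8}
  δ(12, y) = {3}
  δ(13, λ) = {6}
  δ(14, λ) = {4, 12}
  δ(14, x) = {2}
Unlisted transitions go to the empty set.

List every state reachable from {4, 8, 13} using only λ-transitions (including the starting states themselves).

{4, 5, 6, 7, 8, 10, 12, 13, 14}

Start with {4, 8, 13}.
From 4 via λ: add 5, 10, 14.
From 13 via λ: add 6.
From 5 via λ: add 12.
From 12 via λ: add 7.
No new states can be added; the closed set is {4, 5, 6, 7, 8, 10, 12, 13, 14}.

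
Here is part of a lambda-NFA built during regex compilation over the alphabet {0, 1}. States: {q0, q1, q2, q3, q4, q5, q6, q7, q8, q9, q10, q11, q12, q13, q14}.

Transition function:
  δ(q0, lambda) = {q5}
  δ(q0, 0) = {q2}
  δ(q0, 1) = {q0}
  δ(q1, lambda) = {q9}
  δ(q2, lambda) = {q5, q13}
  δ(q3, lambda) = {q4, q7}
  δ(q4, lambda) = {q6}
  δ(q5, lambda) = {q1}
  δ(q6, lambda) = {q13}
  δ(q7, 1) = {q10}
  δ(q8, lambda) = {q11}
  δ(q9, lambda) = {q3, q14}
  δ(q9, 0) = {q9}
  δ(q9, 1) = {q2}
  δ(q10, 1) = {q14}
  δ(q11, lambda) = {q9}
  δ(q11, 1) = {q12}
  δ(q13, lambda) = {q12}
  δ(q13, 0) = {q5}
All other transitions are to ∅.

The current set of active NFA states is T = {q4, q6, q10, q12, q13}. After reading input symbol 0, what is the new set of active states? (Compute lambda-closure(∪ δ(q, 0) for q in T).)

{q1, q3, q4, q5, q6, q7, q9, q12, q13, q14}

q13 on 0 → {q5}.
No 0-transition from q4, q6, q10, q12.
Union after reading 0: {q5}.
Now take the lambda-closure:
From q5 via lambda: add q1.
From q1 via lambda: add q9.
From q9 via lambda: add q3, q14.
From q3 via lambda: add q4, q7.
From q4 via lambda: add q6.
From q6 via lambda: add q13.
From q13 via lambda: add q12.
No new states can be added; the closed set is {q1, q3, q4, q5, q6, q7, q9, q12, q13, q14}.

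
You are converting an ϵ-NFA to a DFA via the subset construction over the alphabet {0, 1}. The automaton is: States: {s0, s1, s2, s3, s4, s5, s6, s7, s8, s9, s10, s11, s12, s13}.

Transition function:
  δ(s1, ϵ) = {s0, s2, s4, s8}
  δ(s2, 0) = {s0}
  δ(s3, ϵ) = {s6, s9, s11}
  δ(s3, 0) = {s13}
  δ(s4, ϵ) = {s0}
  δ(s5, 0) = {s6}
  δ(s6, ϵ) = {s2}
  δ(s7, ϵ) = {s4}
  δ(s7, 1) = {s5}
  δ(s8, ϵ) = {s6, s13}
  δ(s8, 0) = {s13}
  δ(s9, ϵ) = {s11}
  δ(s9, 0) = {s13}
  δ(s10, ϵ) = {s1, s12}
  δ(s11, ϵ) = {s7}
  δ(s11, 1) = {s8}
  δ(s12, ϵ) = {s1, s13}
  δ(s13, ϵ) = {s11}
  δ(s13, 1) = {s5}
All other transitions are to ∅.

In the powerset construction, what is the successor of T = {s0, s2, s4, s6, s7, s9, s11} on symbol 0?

s2 on 0 → {s0}.
s9 on 0 → {s13}.
No 0-transition from s0, s4, s6, s7, s11.
Union after reading 0: {s0, s13}.
Now take the ϵ-closure:
From s13 via ϵ: add s11.
From s11 via ϵ: add s7.
From s7 via ϵ: add s4.
No new states can be added; the closed set is {s0, s4, s7, s11, s13}.

{s0, s4, s7, s11, s13}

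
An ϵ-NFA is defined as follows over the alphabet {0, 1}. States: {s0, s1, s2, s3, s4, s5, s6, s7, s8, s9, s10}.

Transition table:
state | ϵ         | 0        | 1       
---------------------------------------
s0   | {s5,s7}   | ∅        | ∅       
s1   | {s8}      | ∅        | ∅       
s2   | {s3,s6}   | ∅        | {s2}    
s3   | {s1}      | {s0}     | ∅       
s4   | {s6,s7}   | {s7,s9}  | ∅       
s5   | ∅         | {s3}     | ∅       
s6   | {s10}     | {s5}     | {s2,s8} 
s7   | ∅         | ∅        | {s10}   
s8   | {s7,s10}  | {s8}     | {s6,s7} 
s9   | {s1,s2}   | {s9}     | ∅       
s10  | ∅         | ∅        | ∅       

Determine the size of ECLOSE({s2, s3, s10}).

7

Start with {s2, s3, s10}.
From s2 via ϵ: add s6.
From s3 via ϵ: add s1.
From s1 via ϵ: add s8.
From s8 via ϵ: add s7.
ϵ-closure = {s1, s2, s3, s6, s7, s8, s10}, which has 7 states.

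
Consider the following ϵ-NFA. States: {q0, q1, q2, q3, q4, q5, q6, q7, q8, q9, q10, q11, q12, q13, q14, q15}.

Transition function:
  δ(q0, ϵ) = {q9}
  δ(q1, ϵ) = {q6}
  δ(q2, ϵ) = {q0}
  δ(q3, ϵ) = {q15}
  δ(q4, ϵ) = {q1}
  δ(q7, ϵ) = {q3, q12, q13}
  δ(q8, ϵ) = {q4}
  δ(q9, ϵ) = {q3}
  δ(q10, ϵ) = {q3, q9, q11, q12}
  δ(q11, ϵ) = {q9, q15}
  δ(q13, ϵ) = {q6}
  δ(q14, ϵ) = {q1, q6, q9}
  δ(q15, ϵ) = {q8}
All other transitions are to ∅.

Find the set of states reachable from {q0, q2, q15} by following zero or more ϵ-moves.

Start with {q0, q2, q15}.
From q0 via ϵ: add q9.
From q15 via ϵ: add q8.
From q8 via ϵ: add q4.
From q9 via ϵ: add q3.
From q4 via ϵ: add q1.
From q1 via ϵ: add q6.
No new states can be added; the closed set is {q0, q1, q2, q3, q4, q6, q8, q9, q15}.

{q0, q1, q2, q3, q4, q6, q8, q9, q15}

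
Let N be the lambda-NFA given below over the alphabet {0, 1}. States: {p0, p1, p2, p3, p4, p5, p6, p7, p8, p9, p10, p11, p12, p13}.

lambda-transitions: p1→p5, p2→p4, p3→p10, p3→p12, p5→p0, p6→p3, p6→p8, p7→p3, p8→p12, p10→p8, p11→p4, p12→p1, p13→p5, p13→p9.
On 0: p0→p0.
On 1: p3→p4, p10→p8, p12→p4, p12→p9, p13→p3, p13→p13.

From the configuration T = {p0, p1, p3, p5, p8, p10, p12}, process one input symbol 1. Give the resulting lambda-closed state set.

p3 on 1 → {p4}.
p10 on 1 → {p8}.
p12 on 1 → {p4, p9}.
No 1-transition from p0, p1, p5, p8.
Union after reading 1: {p4, p8, p9}.
Now take the lambda-closure:
From p8 via lambda: add p12.
From p12 via lambda: add p1.
From p1 via lambda: add p5.
From p5 via lambda: add p0.
No new states can be added; the closed set is {p0, p1, p4, p5, p8, p9, p12}.

{p0, p1, p4, p5, p8, p9, p12}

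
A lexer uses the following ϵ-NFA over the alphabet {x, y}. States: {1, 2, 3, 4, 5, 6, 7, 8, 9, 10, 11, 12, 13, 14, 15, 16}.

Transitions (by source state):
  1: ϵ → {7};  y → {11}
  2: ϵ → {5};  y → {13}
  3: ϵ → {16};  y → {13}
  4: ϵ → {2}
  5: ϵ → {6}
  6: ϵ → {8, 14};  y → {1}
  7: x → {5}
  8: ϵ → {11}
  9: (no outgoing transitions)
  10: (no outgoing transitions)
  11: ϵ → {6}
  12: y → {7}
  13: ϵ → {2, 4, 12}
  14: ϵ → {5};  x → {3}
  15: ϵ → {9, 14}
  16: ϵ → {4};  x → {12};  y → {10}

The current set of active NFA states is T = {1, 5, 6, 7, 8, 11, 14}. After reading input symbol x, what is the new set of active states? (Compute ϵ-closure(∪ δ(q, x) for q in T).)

{2, 3, 4, 5, 6, 8, 11, 14, 16}

7 on x → {5}.
14 on x → {3}.
No x-transition from 1, 5, 6, 8, 11.
Union after reading x: {3, 5}.
Now take the ϵ-closure:
From 3 via ϵ: add 16.
From 5 via ϵ: add 6.
From 6 via ϵ: add 8, 14.
From 16 via ϵ: add 4.
From 4 via ϵ: add 2.
From 8 via ϵ: add 11.
No new states can be added; the closed set is {2, 3, 4, 5, 6, 8, 11, 14, 16}.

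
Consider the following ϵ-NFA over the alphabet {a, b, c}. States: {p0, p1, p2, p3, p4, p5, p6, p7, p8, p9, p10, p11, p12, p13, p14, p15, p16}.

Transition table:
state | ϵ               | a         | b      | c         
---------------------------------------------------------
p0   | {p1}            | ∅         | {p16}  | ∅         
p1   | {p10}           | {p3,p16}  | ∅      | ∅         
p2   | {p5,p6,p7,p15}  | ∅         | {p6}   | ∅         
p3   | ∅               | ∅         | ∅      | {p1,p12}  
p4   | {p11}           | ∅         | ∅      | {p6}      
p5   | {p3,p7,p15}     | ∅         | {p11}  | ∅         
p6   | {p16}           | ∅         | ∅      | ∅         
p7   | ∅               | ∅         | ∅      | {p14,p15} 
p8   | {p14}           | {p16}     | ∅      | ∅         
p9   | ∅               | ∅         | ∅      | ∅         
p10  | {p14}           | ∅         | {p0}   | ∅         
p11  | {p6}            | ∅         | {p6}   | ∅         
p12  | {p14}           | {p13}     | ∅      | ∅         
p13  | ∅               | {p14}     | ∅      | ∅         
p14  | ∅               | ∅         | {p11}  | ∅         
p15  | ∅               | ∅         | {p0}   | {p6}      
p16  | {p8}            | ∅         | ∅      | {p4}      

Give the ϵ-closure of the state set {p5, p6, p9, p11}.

Start with {p5, p6, p9, p11}.
From p5 via ϵ: add p3, p7, p15.
From p6 via ϵ: add p16.
From p16 via ϵ: add p8.
From p8 via ϵ: add p14.
No new states can be added; the closed set is {p3, p5, p6, p7, p8, p9, p11, p14, p15, p16}.

{p3, p5, p6, p7, p8, p9, p11, p14, p15, p16}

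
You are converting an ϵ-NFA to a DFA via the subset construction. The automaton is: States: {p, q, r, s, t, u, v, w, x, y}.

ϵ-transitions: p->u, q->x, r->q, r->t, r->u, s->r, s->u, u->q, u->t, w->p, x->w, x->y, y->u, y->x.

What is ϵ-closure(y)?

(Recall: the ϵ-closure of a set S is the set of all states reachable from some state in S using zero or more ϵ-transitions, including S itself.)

{p, q, t, u, w, x, y}

Start with {y}.
From y via ϵ: add u, x.
From u via ϵ: add q, t.
From x via ϵ: add w.
From w via ϵ: add p.
No new states can be added; the closed set is {p, q, t, u, w, x, y}.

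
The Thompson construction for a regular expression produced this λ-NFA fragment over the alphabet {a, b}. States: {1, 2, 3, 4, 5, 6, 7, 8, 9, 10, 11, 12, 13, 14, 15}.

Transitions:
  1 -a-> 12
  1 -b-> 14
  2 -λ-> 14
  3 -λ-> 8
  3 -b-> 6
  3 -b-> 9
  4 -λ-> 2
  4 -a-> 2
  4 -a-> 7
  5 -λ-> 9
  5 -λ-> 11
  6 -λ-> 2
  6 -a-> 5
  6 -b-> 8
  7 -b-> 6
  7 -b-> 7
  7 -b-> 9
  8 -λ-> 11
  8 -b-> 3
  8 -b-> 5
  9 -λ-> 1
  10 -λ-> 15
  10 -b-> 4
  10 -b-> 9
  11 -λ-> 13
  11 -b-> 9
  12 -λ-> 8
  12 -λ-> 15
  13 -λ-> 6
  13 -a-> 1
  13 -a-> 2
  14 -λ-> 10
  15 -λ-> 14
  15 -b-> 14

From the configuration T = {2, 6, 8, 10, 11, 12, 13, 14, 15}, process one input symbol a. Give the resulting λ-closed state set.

6 on a → {5}.
13 on a → {1, 2}.
No a-transition from 2, 8, 10, 11, 12, 14, 15.
Union after reading a: {1, 2, 5}.
Now take the λ-closure:
From 2 via λ: add 14.
From 5 via λ: add 9, 11.
From 11 via λ: add 13.
From 14 via λ: add 10.
From 10 via λ: add 15.
From 13 via λ: add 6.
No new states can be added; the closed set is {1, 2, 5, 6, 9, 10, 11, 13, 14, 15}.

{1, 2, 5, 6, 9, 10, 11, 13, 14, 15}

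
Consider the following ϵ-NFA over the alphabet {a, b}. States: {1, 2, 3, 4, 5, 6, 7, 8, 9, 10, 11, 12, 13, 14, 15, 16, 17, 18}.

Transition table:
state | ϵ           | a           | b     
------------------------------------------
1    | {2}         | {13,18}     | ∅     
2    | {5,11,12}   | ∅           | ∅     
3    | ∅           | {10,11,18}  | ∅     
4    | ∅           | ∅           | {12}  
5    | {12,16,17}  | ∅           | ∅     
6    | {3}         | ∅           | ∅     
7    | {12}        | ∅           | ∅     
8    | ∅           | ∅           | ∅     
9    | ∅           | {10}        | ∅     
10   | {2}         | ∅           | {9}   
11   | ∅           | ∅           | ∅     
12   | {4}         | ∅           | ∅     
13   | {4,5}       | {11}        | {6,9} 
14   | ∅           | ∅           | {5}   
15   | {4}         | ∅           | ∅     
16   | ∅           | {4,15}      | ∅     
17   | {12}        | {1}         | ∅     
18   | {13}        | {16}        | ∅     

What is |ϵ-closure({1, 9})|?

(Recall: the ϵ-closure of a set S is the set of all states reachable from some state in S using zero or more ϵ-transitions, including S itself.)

Start with {1, 9}.
From 1 via ϵ: add 2.
From 2 via ϵ: add 5, 11, 12.
From 5 via ϵ: add 16, 17.
From 12 via ϵ: add 4.
ϵ-closure = {1, 2, 4, 5, 9, 11, 12, 16, 17}, which has 9 states.

9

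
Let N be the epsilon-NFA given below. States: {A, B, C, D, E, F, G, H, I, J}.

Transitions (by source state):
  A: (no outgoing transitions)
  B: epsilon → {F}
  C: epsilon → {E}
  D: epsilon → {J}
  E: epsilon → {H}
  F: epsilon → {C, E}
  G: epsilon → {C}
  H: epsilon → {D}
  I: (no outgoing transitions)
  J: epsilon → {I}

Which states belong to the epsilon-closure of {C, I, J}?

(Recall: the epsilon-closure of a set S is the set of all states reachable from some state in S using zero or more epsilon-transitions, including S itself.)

{C, D, E, H, I, J}

Start with {C, I, J}.
From C via epsilon: add E.
From E via epsilon: add H.
From H via epsilon: add D.
No new states can be added; the closed set is {C, D, E, H, I, J}.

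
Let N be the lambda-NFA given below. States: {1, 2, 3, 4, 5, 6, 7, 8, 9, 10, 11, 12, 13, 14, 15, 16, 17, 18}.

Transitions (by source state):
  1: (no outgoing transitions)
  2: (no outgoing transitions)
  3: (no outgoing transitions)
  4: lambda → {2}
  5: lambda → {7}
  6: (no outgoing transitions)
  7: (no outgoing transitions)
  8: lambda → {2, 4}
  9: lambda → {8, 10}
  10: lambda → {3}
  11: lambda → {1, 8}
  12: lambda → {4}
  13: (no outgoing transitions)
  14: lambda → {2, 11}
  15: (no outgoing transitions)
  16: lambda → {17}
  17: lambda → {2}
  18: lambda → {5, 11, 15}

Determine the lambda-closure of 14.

{1, 2, 4, 8, 11, 14}

Start with {14}.
From 14 via lambda: add 2, 11.
From 11 via lambda: add 1, 8.
From 8 via lambda: add 4.
No new states can be added; the closed set is {1, 2, 4, 8, 11, 14}.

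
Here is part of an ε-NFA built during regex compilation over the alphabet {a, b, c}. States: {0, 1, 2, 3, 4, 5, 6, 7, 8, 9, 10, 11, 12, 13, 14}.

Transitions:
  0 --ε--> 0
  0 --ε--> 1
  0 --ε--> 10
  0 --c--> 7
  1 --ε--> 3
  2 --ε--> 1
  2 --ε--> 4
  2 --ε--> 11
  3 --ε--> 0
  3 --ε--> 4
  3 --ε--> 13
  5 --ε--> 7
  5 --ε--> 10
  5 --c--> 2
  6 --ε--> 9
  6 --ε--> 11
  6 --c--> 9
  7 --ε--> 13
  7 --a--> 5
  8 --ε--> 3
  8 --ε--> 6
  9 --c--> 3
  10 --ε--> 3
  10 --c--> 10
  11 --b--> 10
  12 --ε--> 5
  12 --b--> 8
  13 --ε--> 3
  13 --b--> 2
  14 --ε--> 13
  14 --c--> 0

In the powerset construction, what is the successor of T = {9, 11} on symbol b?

{0, 1, 3, 4, 10, 13}

11 on b → {10}.
No b-transition from 9.
Union after reading b: {10}.
Now take the ε-closure:
From 10 via ε: add 3.
From 3 via ε: add 0, 4, 13.
From 0 via ε: add 1.
No new states can be added; the closed set is {0, 1, 3, 4, 10, 13}.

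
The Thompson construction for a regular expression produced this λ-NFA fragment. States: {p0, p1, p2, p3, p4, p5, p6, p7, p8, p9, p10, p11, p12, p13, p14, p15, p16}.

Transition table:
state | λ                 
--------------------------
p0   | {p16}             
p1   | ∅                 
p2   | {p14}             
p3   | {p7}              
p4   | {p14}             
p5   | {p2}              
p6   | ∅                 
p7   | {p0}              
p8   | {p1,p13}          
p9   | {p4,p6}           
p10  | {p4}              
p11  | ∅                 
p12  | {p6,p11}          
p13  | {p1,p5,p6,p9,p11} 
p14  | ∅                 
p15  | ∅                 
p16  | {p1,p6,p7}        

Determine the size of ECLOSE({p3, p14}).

Start with {p3, p14}.
From p3 via λ: add p7.
From p7 via λ: add p0.
From p0 via λ: add p16.
From p16 via λ: add p1, p6.
λ-closure = {p0, p1, p3, p6, p7, p14, p16}, which has 7 states.

7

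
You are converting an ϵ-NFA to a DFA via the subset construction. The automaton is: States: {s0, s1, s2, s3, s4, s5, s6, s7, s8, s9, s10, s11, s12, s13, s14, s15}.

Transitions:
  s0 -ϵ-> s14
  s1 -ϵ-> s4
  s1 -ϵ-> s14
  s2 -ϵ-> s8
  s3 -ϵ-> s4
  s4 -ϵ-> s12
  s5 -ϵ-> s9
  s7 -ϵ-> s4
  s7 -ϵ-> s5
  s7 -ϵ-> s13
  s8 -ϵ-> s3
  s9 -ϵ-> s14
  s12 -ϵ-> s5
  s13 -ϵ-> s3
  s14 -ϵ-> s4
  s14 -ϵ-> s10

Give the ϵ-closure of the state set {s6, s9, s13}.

{s3, s4, s5, s6, s9, s10, s12, s13, s14}

Start with {s6, s9, s13}.
From s9 via ϵ: add s14.
From s13 via ϵ: add s3.
From s3 via ϵ: add s4.
From s14 via ϵ: add s10.
From s4 via ϵ: add s12.
From s12 via ϵ: add s5.
No new states can be added; the closed set is {s3, s4, s5, s6, s9, s10, s12, s13, s14}.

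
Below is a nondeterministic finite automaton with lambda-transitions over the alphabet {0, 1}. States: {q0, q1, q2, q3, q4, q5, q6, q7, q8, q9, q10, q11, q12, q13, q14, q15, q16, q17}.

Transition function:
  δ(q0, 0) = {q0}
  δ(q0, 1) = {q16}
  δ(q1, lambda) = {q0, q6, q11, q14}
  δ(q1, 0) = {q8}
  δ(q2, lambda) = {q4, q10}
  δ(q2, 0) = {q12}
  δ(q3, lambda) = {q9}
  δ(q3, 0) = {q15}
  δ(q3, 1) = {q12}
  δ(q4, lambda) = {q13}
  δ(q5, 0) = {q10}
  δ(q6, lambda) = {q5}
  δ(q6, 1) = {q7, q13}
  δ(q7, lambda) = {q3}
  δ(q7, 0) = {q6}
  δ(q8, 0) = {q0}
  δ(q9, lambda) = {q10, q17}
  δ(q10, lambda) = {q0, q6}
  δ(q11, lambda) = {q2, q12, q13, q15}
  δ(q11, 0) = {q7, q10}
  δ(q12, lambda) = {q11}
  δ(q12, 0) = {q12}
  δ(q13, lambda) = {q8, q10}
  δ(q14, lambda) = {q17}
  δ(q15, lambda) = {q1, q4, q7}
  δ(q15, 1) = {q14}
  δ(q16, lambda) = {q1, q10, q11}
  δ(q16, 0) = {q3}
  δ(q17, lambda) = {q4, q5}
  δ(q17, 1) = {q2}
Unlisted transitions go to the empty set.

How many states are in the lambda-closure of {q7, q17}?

Start with {q7, q17}.
From q7 via lambda: add q3.
From q17 via lambda: add q4, q5.
From q3 via lambda: add q9.
From q4 via lambda: add q13.
From q9 via lambda: add q10.
From q13 via lambda: add q8.
From q10 via lambda: add q0, q6.
lambda-closure = {q0, q3, q4, q5, q6, q7, q8, q9, q10, q13, q17}, which has 11 states.

11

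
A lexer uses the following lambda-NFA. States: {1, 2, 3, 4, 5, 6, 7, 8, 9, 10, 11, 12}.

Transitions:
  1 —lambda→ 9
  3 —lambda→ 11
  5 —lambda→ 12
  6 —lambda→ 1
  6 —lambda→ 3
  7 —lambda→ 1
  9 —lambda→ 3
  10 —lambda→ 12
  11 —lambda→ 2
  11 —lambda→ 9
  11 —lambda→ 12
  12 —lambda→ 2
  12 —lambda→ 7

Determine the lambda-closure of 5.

Start with {5}.
From 5 via lambda: add 12.
From 12 via lambda: add 2, 7.
From 7 via lambda: add 1.
From 1 via lambda: add 9.
From 9 via lambda: add 3.
From 3 via lambda: add 11.
No new states can be added; the closed set is {1, 2, 3, 5, 7, 9, 11, 12}.

{1, 2, 3, 5, 7, 9, 11, 12}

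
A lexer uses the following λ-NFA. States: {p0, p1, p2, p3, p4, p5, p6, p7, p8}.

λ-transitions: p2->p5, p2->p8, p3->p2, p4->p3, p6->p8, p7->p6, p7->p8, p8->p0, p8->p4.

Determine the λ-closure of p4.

{p0, p2, p3, p4, p5, p8}

Start with {p4}.
From p4 via λ: add p3.
From p3 via λ: add p2.
From p2 via λ: add p5, p8.
From p8 via λ: add p0.
No new states can be added; the closed set is {p0, p2, p3, p4, p5, p8}.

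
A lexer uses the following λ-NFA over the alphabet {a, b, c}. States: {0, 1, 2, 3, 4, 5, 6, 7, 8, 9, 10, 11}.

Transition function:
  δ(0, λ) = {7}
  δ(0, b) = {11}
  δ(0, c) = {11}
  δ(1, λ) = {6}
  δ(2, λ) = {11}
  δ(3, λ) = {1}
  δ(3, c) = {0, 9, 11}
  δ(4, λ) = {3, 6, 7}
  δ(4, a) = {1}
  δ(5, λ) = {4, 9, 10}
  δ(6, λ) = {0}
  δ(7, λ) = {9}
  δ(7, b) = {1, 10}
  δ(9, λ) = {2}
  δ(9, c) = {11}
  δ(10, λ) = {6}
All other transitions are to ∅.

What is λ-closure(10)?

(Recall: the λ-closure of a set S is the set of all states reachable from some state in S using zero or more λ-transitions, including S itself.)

{0, 2, 6, 7, 9, 10, 11}

Start with {10}.
From 10 via λ: add 6.
From 6 via λ: add 0.
From 0 via λ: add 7.
From 7 via λ: add 9.
From 9 via λ: add 2.
From 2 via λ: add 11.
No new states can be added; the closed set is {0, 2, 6, 7, 9, 10, 11}.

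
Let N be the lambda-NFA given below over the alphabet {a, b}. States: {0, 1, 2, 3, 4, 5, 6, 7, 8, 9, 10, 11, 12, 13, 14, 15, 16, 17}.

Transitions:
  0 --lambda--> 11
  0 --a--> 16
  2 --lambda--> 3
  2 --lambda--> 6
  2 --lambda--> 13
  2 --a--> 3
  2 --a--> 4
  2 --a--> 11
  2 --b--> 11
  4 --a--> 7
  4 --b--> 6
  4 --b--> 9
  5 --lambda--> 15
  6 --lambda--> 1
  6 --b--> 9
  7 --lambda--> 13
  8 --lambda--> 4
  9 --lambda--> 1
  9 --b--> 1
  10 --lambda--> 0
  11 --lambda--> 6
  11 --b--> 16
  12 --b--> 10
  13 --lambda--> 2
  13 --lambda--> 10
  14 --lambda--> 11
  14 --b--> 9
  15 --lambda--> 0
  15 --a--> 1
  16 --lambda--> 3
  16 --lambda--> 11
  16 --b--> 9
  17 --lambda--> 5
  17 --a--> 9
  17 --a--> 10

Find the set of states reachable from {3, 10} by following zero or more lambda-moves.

{0, 1, 3, 6, 10, 11}

Start with {3, 10}.
From 10 via lambda: add 0.
From 0 via lambda: add 11.
From 11 via lambda: add 6.
From 6 via lambda: add 1.
No new states can be added; the closed set is {0, 1, 3, 6, 10, 11}.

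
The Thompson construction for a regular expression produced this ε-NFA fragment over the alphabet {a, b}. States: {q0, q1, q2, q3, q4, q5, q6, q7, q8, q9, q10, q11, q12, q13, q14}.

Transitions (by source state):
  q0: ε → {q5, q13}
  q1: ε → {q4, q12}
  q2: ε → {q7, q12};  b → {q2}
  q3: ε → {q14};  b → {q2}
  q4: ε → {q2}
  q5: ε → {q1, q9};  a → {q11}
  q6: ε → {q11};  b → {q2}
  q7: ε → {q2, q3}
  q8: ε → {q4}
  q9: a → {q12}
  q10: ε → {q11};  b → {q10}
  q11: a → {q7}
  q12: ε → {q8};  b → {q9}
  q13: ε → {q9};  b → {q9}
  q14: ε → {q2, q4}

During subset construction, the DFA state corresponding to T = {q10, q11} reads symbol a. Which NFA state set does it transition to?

{q2, q3, q4, q7, q8, q12, q14}

q11 on a → {q7}.
No a-transition from q10.
Union after reading a: {q7}.
Now take the ε-closure:
From q7 via ε: add q2, q3.
From q2 via ε: add q12.
From q3 via ε: add q14.
From q12 via ε: add q8.
From q14 via ε: add q4.
No new states can be added; the closed set is {q2, q3, q4, q7, q8, q12, q14}.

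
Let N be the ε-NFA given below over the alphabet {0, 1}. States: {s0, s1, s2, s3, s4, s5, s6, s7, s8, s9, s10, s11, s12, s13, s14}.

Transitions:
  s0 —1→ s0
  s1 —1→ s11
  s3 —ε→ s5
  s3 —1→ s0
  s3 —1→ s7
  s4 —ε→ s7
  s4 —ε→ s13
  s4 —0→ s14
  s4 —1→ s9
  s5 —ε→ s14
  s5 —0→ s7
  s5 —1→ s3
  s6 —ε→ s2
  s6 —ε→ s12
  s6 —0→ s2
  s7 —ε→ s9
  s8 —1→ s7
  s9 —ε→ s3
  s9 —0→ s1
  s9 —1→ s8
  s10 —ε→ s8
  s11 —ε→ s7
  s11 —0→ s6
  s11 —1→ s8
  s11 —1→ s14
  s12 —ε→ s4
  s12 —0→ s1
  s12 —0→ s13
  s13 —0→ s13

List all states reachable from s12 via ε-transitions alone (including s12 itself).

Start with {s12}.
From s12 via ε: add s4.
From s4 via ε: add s7, s13.
From s7 via ε: add s9.
From s9 via ε: add s3.
From s3 via ε: add s5.
From s5 via ε: add s14.
No new states can be added; the closed set is {s3, s4, s5, s7, s9, s12, s13, s14}.

{s3, s4, s5, s7, s9, s12, s13, s14}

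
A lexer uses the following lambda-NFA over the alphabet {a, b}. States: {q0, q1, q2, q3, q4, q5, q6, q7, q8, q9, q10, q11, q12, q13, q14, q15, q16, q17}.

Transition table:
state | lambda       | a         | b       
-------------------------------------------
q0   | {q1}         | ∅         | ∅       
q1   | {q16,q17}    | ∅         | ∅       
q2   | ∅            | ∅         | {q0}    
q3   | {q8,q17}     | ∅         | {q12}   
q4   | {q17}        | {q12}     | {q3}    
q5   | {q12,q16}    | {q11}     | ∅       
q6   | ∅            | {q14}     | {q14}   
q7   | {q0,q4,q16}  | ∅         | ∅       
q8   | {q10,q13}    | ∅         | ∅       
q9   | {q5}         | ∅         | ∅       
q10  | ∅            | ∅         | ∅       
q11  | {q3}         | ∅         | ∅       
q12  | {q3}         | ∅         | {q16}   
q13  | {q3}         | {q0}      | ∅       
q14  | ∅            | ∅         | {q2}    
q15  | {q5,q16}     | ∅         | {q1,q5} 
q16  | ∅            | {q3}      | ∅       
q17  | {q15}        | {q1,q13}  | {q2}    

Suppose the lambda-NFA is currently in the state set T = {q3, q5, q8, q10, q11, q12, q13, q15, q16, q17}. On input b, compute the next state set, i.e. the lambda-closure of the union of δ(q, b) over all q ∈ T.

q3 on b → {q12}.
q12 on b → {q16}.
q15 on b → {q1, q5}.
q17 on b → {q2}.
No b-transition from q5, q8, q10, q11, q13, q16.
Union after reading b: {q1, q2, q5, q12, q16}.
Now take the lambda-closure:
From q1 via lambda: add q17.
From q12 via lambda: add q3.
From q3 via lambda: add q8.
From q17 via lambda: add q15.
From q8 via lambda: add q10, q13.
No new states can be added; the closed set is {q1, q2, q3, q5, q8, q10, q12, q13, q15, q16, q17}.

{q1, q2, q3, q5, q8, q10, q12, q13, q15, q16, q17}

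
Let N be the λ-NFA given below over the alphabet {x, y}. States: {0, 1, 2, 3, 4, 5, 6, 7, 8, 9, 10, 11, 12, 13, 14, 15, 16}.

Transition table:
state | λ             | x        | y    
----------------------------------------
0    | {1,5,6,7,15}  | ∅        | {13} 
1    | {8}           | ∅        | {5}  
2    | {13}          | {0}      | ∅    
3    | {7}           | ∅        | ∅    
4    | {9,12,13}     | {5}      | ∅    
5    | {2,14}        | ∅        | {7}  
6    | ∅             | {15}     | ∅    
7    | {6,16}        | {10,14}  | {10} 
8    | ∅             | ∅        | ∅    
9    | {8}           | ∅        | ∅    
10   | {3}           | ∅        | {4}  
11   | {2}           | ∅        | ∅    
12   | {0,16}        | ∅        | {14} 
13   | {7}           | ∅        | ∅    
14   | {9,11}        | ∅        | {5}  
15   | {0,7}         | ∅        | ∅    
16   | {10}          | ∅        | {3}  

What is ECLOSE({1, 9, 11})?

{1, 2, 3, 6, 7, 8, 9, 10, 11, 13, 16}

Start with {1, 9, 11}.
From 1 via λ: add 8.
From 11 via λ: add 2.
From 2 via λ: add 13.
From 13 via λ: add 7.
From 7 via λ: add 6, 16.
From 16 via λ: add 10.
From 10 via λ: add 3.
No new states can be added; the closed set is {1, 2, 3, 6, 7, 8, 9, 10, 11, 13, 16}.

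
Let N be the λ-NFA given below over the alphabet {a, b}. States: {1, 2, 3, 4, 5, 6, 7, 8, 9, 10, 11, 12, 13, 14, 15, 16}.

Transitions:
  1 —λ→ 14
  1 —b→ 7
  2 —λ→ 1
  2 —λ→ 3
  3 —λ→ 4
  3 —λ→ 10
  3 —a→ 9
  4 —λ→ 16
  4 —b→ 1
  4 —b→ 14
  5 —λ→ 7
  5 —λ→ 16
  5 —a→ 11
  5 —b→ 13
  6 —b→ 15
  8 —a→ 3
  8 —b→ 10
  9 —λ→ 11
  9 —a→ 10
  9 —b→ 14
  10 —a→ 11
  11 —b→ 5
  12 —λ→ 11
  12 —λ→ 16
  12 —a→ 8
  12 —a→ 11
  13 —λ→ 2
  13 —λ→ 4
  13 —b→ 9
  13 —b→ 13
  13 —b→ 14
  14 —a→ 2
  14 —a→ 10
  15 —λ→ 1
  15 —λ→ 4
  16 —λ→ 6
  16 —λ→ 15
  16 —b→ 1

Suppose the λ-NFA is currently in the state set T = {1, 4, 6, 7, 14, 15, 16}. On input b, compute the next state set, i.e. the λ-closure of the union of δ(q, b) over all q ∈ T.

1 on b → {7}.
4 on b → {1, 14}.
6 on b → {15}.
16 on b → {1}.
No b-transition from 7, 14, 15.
Union after reading b: {1, 7, 14, 15}.
Now take the λ-closure:
From 15 via λ: add 4.
From 4 via λ: add 16.
From 16 via λ: add 6.
No new states can be added; the closed set is {1, 4, 6, 7, 14, 15, 16}.

{1, 4, 6, 7, 14, 15, 16}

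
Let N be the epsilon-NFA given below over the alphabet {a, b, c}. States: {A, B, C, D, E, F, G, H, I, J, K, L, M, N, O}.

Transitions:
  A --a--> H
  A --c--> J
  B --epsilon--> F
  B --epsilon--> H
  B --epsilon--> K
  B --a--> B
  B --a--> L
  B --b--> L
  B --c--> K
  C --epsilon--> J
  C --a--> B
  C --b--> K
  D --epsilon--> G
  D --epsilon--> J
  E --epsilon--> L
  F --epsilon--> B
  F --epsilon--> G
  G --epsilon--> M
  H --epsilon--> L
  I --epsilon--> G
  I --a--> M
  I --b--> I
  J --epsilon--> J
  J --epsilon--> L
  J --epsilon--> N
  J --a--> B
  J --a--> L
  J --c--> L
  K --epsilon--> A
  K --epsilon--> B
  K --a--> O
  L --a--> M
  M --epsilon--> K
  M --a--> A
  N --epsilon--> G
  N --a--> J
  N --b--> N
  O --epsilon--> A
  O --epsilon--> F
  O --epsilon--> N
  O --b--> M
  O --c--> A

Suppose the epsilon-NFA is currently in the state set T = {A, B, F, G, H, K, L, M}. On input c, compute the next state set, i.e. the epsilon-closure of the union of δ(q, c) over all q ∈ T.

A on c → {J}.
B on c → {K}.
No c-transition from F, G, H, K, L, M.
Union after reading c: {J, K}.
Now take the epsilon-closure:
From J via epsilon: add L, N.
From K via epsilon: add A, B.
From B via epsilon: add F, H.
From N via epsilon: add G.
From G via epsilon: add M.
No new states can be added; the closed set is {A, B, F, G, H, J, K, L, M, N}.

{A, B, F, G, H, J, K, L, M, N}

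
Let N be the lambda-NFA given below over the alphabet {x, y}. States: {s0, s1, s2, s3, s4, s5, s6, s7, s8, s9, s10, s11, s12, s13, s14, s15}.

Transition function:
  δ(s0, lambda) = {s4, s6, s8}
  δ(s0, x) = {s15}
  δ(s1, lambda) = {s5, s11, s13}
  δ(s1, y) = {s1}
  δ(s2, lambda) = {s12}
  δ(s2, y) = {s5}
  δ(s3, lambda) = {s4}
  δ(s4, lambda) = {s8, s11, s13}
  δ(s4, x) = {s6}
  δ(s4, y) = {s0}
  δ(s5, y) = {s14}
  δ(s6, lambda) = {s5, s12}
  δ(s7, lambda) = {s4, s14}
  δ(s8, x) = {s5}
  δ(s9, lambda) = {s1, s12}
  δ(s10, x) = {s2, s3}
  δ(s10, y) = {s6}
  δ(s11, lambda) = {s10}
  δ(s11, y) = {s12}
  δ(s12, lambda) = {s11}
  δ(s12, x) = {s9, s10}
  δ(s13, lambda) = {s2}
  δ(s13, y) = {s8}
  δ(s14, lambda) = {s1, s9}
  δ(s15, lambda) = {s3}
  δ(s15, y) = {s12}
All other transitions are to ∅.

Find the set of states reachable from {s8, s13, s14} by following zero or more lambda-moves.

{s1, s2, s5, s8, s9, s10, s11, s12, s13, s14}

Start with {s8, s13, s14}.
From s13 via lambda: add s2.
From s14 via lambda: add s1, s9.
From s1 via lambda: add s5, s11.
From s2 via lambda: add s12.
From s11 via lambda: add s10.
No new states can be added; the closed set is {s1, s2, s5, s8, s9, s10, s11, s12, s13, s14}.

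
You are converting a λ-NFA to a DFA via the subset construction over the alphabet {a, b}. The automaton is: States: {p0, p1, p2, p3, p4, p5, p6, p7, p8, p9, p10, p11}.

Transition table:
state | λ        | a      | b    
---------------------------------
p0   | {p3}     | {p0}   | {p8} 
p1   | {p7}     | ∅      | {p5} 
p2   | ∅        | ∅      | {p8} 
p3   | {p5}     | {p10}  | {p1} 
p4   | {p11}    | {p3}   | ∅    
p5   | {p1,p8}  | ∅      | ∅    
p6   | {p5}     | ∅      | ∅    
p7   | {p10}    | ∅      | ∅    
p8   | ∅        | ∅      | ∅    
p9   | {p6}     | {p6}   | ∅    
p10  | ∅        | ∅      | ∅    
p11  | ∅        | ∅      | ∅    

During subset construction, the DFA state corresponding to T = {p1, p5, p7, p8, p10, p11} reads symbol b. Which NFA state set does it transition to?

p1 on b → {p5}.
No b-transition from p5, p7, p8, p10, p11.
Union after reading b: {p5}.
Now take the λ-closure:
From p5 via λ: add p1, p8.
From p1 via λ: add p7.
From p7 via λ: add p10.
No new states can be added; the closed set is {p1, p5, p7, p8, p10}.

{p1, p5, p7, p8, p10}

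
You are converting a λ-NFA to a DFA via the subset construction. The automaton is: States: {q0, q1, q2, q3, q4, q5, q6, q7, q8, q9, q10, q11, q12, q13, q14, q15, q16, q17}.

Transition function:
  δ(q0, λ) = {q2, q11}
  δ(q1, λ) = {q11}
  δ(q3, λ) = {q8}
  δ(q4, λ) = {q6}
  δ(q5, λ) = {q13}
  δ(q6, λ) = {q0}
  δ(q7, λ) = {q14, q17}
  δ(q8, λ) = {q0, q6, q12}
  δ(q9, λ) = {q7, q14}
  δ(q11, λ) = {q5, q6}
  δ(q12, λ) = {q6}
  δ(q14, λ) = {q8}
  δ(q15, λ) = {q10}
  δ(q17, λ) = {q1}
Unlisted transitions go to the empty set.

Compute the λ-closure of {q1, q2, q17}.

Start with {q1, q2, q17}.
From q1 via λ: add q11.
From q11 via λ: add q5, q6.
From q5 via λ: add q13.
From q6 via λ: add q0.
No new states can be added; the closed set is {q0, q1, q2, q5, q6, q11, q13, q17}.

{q0, q1, q2, q5, q6, q11, q13, q17}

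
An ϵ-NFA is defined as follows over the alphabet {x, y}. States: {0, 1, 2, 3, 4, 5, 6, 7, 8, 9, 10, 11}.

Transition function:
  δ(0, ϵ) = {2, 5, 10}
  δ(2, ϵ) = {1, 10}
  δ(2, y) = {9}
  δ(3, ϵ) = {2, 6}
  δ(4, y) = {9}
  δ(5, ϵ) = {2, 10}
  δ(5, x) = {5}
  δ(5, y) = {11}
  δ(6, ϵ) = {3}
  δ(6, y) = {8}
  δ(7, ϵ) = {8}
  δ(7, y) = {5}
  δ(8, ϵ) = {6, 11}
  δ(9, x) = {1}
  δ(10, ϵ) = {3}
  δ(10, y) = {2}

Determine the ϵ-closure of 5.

{1, 2, 3, 5, 6, 10}

Start with {5}.
From 5 via ϵ: add 2, 10.
From 2 via ϵ: add 1.
From 10 via ϵ: add 3.
From 3 via ϵ: add 6.
No new states can be added; the closed set is {1, 2, 3, 5, 6, 10}.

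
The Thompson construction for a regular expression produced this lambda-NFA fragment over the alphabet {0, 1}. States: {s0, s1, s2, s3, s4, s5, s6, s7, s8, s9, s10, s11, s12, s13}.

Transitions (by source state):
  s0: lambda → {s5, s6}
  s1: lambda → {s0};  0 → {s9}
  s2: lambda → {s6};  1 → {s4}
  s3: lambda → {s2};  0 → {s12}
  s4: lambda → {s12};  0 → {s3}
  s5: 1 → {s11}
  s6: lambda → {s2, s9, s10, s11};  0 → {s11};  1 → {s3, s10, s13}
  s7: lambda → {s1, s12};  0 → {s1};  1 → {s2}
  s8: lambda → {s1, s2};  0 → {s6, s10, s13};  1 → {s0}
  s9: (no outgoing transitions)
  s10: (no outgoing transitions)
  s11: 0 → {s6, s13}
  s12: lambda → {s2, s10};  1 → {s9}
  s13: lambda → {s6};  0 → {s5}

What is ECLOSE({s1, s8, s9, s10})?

Start with {s1, s8, s9, s10}.
From s1 via lambda: add s0.
From s8 via lambda: add s2.
From s0 via lambda: add s5, s6.
From s6 via lambda: add s11.
No new states can be added; the closed set is {s0, s1, s2, s5, s6, s8, s9, s10, s11}.

{s0, s1, s2, s5, s6, s8, s9, s10, s11}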